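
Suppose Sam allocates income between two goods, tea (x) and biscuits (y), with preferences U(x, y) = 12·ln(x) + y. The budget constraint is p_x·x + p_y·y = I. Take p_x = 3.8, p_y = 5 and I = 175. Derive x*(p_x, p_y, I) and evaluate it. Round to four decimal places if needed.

x* = 15.7895

Set MRS = p_x/p_y: (12/x)/1 = p_x/p_y.
So x*(p_x,p_y) = 12·p_y/p_x, independent of income; and y* = (I − 12·p_y)/p_y.
At the given prices: x* = 12·5/3.8 = 15.7895.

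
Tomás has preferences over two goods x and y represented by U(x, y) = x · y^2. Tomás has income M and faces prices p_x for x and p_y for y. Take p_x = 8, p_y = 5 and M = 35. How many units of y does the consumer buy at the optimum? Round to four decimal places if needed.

The MRS is (1/2)·y/x. Set MRS = p_x/p_y.
So p_y·y = 2·p_x·x; combined with the budget, a share 1/3 of income goes to x.
Demand: x*(p_x,p_y,M) = 1/3·M/p_x and y* = 2/3·M/p_y.
At p_x=8, p_y=5, M=35: y* = 2/3·35/5 = 4.6667.

y* = 4.6667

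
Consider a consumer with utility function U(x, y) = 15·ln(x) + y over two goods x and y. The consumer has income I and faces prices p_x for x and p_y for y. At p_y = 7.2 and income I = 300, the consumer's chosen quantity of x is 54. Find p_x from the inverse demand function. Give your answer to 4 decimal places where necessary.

p_x = 2

MU_x = 15/x, MU_y = 1. Tangency: 15/x = p_x/p_y.
So x*(p_x,p_y) = 15·p_y/p_x, independent of income; and y* = (I − 15·p_y)/p_y.
Set x* = 54 in the demand function and solve for p_x: p_x = 2.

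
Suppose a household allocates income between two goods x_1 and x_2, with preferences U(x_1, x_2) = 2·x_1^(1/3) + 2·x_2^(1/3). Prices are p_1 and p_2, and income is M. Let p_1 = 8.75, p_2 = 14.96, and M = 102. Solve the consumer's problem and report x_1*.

x_1* = 6.6054

MU_x_1 ∝ 2·x_1^(-2/3), MU_x_2 ∝ 2·x_2^(-2/3), so MRS = (x_2/x_1)^(2/3) = p_1/p_2.
Hence x_2/x_1 = (p_1/p_2)^(1/(2/3)), i.e. raised to the 1.5 power.
With the ratio pinned down, the budget gives x_1* = M/(p_1 + p_2·(x_2/x_1)) and x_2* = (x_2/x_1)·x_1*.
Numerically x_2/x_1 = 0.447316, so x_1* = 102/(8.75 + 14.96·0.447316) = 6.6054.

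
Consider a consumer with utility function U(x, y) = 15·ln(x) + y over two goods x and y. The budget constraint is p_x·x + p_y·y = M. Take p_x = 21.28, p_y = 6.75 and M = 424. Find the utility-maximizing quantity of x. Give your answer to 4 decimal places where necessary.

x* = 4.758

Set MRS = p_x/p_y: (15/x)/1 = p_x/p_y.
So x*(p_x,p_y) = 15·p_y/p_x, independent of income; and y* = (M − 15·p_y)/p_y.
At the given prices: x* = 15·6.75/21.28 = 4.758.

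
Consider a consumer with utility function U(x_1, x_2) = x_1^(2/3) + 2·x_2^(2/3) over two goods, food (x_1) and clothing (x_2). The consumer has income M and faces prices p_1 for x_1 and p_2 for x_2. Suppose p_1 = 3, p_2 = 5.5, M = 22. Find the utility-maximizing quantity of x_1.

x_1* = 2.1695

MRS = MU_x_1/MU_x_2 = (1/2)·(x_2/x_1)^(1/3). Set equal to p_1/p_2.
Hence x_2/x_1 = (2·p_1/p_2)^(1/(1/3)), i.e. raised to the 3 power.
Substitute x_2 = (x_2/x_1)·x_1 into the budget: x_1* = M/(p_1 + p_2·(x_2/x_1)).
Numerically x_2/x_1 = 1.298272, so x_1* = 22/(3 + 5.5·1.298272) = 2.1695.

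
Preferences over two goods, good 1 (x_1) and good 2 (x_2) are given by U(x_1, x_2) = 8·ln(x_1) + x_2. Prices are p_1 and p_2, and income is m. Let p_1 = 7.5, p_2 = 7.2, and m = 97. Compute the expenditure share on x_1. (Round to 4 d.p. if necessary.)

So x_1*(p_1,p_2) = 8·p_2/p_1, independent of income; and x_2* = (m − 8·p_2)/p_2.
At the given prices: x_1* = 8·7.2/7.5 = 7.68, and x_2* = 5.4722.
Expenditure on x_1: 7.5·7.68 = 57.6; share = 0.5938.

share on x_1 = 0.5938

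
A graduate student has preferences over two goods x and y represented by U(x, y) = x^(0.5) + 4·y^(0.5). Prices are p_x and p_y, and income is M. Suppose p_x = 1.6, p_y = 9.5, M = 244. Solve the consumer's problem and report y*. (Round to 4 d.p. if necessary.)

From the CES first-order condition, (1/4)·(y/x)^(0.5) = p_x/p_y.
Solve for the ratio: y/x = [4·p_x/p_y]^(2).
Substitute y = (y/x)·x into the budget: x* = M/(p_x + p_y·(y/x)).
Numerically y/x = 0.45385, so x* = 244/(1.6 + 9.5·0.45385) = 41.2749 and y* = 0.45385·41.2749 = 18.7326.

y* = 18.7326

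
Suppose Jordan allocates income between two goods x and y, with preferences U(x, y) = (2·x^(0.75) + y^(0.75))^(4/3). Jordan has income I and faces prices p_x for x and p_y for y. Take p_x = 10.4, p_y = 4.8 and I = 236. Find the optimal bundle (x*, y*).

MU_x ∝ 2·x^(-0.25), MU_y ∝ y^(-0.25), so MRS = 2·(y/x)^(0.25) = p_x/p_y.
Hence y/x = ((1/2)·p_x/p_y)^(1/(0.25)), i.e. raised to the 4 power.
Substitute y = (y/x)·x into the budget: x* = I/(p_x + p_y·(y/x)).
Numerically y/x = 1.377363, so x* = 236/(10.4 + 4.8·1.377363) = 13.8731 and y* = 1.377363·13.8731 = 19.1083.

x* = 13.8731, y* = 19.1083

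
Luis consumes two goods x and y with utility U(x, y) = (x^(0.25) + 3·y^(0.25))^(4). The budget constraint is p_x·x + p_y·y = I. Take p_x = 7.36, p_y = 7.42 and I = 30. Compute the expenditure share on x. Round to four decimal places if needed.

share on x = 0.1881

From the CES first-order condition, (1/3)·(y/x)^(0.75) = p_x/p_y.
Solve for the ratio: y/x = [3·p_x/p_y]^(4/3).
Substitute y = (y/x)·x into the budget: x* = I/(p_x + p_y·(y/x)).
Numerically y/x = 4.280162, so x* = 30/(7.36 + 7.42·4.280162) = 0.7669 and y* = 4.280162·0.7669 = 3.2824.
Expenditure on x: 7.36·0.7669 = 5.6443; share = 0.1881.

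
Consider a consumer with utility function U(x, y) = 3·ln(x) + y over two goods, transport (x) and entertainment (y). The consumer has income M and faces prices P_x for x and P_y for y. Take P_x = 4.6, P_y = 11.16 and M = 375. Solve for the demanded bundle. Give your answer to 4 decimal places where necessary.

x* = 7.2783, y* = 30.6022

So x*(P_x,P_y) = 3·P_y/P_x, independent of income; and y* = (M − 3·P_y)/P_y.
At the given prices: x* = 3·11.16/4.6 = 7.2783, and y* = 30.6022.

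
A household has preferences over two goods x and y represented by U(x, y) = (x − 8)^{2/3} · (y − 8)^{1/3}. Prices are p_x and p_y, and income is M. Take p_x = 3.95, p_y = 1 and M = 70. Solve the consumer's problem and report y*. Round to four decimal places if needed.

y* = 18.1333

MRS = 2·(y−8)/(x−8). Tangency with p_x/p_y gives y−8 = (1/2)·(p_x/p_y)·(x−8).
After buying the subsistence bundle (8, 8), a share 2/3 of the remaining income goes to x: x* = 8 + 2/3·(M − 8p_x − 8p_y)/p_x.
Discretionary income = 70 − 8·3.95 − 8·1 = 30.4; y* = 8 + 1/3·30.4/1 = 18.1333.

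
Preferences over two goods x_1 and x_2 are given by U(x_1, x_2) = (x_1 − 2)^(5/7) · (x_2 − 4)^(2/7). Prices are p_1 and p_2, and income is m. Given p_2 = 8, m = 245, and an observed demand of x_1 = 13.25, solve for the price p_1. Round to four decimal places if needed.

p_1 = 12

MRS = (5/2)·(x_2−4)/(x_1−2). Tangency with p_1/p_2 gives x_2−4 = (2/5)·(p_1/p_2)·(x_1−2).
After buying the subsistence bundle (2, 4), a share 5/7 of the remaining income goes to x_1: x_1* = 2 + 5/7·(m − 2p_1 − 4p_2)/p_1.
Set x_1* = 13.25 in the demand function and solve for p_1: p_1 = 12.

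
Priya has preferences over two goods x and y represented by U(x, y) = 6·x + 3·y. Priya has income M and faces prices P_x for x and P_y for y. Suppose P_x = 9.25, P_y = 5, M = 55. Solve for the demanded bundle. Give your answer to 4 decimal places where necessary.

Linear utility — the consumer picks whichever good has higher MU/price: 6/9.25 = 0.6486 vs 3/5 = 0.6.
x gives more utility per dollar, so spend all income on x: x* = M/P_x, y* = 0.
Numerically: x* = 5.9459, y* = 0.

x* = 5.9459, y* = 0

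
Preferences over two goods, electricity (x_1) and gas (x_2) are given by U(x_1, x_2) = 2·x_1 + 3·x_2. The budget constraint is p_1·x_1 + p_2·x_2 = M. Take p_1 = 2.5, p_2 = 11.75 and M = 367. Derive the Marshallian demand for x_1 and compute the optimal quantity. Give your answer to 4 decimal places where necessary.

Perfect substitutes: compare marginal utility per dollar. 2/p_1 vs 3/p_2 → 0.8 vs 0.2553.
x_1 gives more utility per dollar, so spend all income on x_1: x_1* = M/p_1, x_2* = 0.
Numerically: x_1* = 146.8, x_2* = 0.

x_1* = 146.8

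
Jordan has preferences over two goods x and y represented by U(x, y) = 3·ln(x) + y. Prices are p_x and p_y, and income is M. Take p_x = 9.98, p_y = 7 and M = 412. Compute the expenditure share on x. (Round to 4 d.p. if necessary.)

Set MRS = p_x/p_y: (3/x)/1 = p_x/p_y.
So x*(p_x,p_y) = 3·p_y/p_x, independent of income; and y* = (M − 3·p_y)/p_y.
At the given prices: x* = 3·7/9.98 = 2.1042, and y* = 55.8571.
Expenditure on x: 9.98·2.1042 = 21; share = 0.051.

share on x = 0.051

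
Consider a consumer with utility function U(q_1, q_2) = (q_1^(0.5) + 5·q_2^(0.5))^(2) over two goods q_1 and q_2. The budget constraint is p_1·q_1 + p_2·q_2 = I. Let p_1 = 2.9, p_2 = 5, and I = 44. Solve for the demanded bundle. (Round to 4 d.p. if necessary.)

q_1* = 0.9789, q_2* = 8.2323

MRS = MU_q_1/MU_q_2 = (1/5)·(q_2/q_1)^(0.5). Set equal to p_1/p_2.
Solve for the ratio: q_2/q_1 = [5·p_1/p_2]^(2).
Substitute q_2 = (q_2/q_1)·q_1 into the budget: q_1* = I/(p_1 + p_2·(q_2/q_1)).
Numerically q_2/q_1 = 8.41, so q_1* = 44/(2.9 + 5·8.41) = 0.9789 and q_2* = 8.41·0.9789 = 8.2323.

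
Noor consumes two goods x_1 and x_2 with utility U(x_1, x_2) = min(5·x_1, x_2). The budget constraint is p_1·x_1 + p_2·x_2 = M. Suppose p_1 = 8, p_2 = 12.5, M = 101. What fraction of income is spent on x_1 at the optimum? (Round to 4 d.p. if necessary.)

Leontief preferences: the optimum is at the kink where x_1/1 = x_2/5, i.e. x_2 = 5·x_1.
Budget: p_1·x_1 + p_2·5·x_1 = M, so (p_1 + 5·p_2)·x_1 = M.
Demand: x_1*(p_1,p_2,M) = M/(p_1 + 5·p_2), x_2* = 5·M/(p_1 + 5·p_2).
Here 8 + 5·12.5 = 70.5, giving x_1* = 1.4326 and x_2* = 7.1631.
Expenditure on x_1: 8·1.4326 = 11.461; share = 0.1135.

share on x_1 = 0.1135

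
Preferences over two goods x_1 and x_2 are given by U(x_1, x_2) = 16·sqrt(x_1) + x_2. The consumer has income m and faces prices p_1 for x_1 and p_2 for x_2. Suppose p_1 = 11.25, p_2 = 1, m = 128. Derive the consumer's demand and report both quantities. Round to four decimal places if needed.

x_1* = 0.5057, x_2* = 122.3111

MU_x_1 = 8/√x_1, MU_x_2 = 1. Tangency: 8/√x_1 = p_1/p_2.
Thus x_1* = (8·p_2/p_1)² — independent of m — with the rest of income spent on x_2.
Plugging in: x_1* = (8·1/11.25)² = 0.5057, x_2* = 122.3111.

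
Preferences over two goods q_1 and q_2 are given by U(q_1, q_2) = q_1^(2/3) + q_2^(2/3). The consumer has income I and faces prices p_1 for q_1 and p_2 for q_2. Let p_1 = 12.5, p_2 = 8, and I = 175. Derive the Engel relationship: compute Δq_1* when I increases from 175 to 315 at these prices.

Δq_1* = 3.2545

MRS = MU_q_1/MU_q_2 = (q_2/q_1)^(1/3). Set equal to p_1/p_2.
Hence q_2/q_1 = (p_1/p_2)^(1/(1/3)), i.e. raised to the 3 power.
Substitute q_2 = (q_2/q_1)·q_1 into the budget: q_1* = I/(p_1 + p_2·(q_2/q_1)).
Numerically q_2/q_1 = 3.814697, so q_1* = 175/(12.5 + 8·3.814697) = 4.0681.
At I' = 315: q_1* = 7.3226. Change: 7.3226 − 4.0681 = 3.2545.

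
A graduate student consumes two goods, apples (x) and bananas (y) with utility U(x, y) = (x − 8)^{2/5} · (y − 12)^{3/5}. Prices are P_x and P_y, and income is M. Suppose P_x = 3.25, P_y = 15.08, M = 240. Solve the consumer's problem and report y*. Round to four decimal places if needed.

y* = 13.3146

Let x' = x−8, y' = y−12. MRS = (2/3)·y'/x' = P_x/P_y.
Substituting into the budget: x* = 8 + 0.4·(M − 8·P_x − 12·P_y)/P_x, and y* = 12 + 0.6·(…)/P_y.
Discretionary income = 240 − 8·3.25 − 12·15.08 = 33.04; y* = 12 + 0.6·33.04/15.08 = 13.3146.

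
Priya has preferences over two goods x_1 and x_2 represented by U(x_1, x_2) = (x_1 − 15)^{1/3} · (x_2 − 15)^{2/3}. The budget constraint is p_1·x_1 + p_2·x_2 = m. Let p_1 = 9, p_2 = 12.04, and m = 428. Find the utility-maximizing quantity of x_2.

x_2* = 21.2237

Discretionary income = 428 − 15·9 − 15·12.04 = 112.4; x_2* = 15 + 2/3·112.4/12.04 = 21.2237.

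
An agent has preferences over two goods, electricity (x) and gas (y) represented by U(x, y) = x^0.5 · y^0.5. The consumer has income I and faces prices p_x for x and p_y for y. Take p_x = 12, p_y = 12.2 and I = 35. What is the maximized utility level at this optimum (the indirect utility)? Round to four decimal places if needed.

V = 1.4463

At p_x=12, p_y=12.2, I=35: x* = 0.5·35/12 = 1.4583, y* = 1.4344.
Utility at the optimum: U(1.4583, 1.4344) = 1.4463.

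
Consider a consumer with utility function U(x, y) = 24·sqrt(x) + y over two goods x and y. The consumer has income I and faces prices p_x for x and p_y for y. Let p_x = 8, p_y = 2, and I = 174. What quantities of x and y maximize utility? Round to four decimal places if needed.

x* = 9, y* = 51

Set MRS = p_x/p_y: 12·x^(−1/2) = p_x/p_y.
Thus x* = (12·p_y/p_x)² — independent of I — with the rest of income spent on y.
Plugging in: x* = (12·2/8)² = 9, y* = 51.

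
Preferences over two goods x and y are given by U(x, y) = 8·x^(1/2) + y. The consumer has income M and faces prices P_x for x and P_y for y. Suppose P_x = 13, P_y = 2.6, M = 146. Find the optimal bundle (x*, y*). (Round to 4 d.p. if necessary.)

x* = 0.64, y* = 52.9538

Utility is quasi-linear in y; the FOC for x is 4/√x = P_x/P_y.
Thus x* = (4·P_y/P_x)² — independent of M — with the rest of income spent on y.
Plugging in: x* = (4·2.6/13)² = 0.64, y* = 52.9538.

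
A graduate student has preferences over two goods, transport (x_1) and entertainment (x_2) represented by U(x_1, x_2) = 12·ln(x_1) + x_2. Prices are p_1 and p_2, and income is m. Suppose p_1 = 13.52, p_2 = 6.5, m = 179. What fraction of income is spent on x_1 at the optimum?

share on x_1 = 0.4358

MU_x_1 = 12/x_1, MU_x_2 = 1. Tangency: 12/x_1 = p_1/p_2.
So x_1*(p_1,p_2) = 12·p_2/p_1, independent of income; and x_2* = (m − 12·p_2)/p_2.
At the given prices: x_1* = 12·6.5/13.52 = 5.7692, and x_2* = 15.5385.
Expenditure on x_1: 13.52·5.7692 = 78; share = 0.4358.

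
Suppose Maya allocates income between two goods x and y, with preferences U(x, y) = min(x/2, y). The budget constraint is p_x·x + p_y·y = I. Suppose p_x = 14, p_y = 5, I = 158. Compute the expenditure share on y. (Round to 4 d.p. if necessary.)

share on y = 0.1515

Leontief preferences: the optimum is at the kink where x/2 = y/1, i.e. y = (1/2)·x.
Budget: p_x·x + p_y·(1/2)·x = I, so (2·p_x + p_y)·x = 2·I.
Demand: x*(p_x,p_y,I) = 2·I/(2·p_x + p_y), y* = I/(2·p_x + p_y).
Here 2·14 + 5 = 33, giving x* = 9.5758 and y* = 4.7879.
Expenditure on y: 5·4.7879 = 23.9394; share = 0.1515.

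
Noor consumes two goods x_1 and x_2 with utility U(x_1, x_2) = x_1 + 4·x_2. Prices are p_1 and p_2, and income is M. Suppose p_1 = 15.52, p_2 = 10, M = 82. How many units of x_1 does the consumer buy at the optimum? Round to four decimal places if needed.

Linear utility — the consumer picks whichever good has higher MU/price: 1/15.52 = 0.0644 vs 4/10 = 0.4.
x_2 gives more utility per dollar, so spend all income on x_2: x_2* = M/p_2, x_1* = 0.
Numerically: x_1* = 0, x_2* = 8.2.

x_1* = 0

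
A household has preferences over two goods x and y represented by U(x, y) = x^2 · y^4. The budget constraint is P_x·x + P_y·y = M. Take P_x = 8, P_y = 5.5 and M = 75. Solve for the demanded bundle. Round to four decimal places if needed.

x* = 3.125, y* = 9.0909

MU_x/MU_y = (2·y)/(4·x); tangency sets this equal to P_x/P_y.
Rearranging, P_y·y = 2·P_x·x. Substituting into the budget gives P_x·x·(1 + 2) = M.
Demand: x*(P_x,P_y,M) = 1/3·M/P_x and y* = 2/3·M/P_y.
At P_x=8, P_y=5.5, M=75: x* = 1/3·75/8 = 3.125, y* = 9.0909.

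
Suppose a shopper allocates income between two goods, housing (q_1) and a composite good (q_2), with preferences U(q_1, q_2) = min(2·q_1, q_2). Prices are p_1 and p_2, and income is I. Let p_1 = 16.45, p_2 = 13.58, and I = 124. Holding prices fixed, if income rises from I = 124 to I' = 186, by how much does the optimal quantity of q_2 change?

Leontief preferences: the optimum is at the kink where q_1/1 = q_2/2, i.e. q_2 = 2·q_1.
Budget: p_1·q_1 + p_2·2·q_1 = I, so (p_1 + 2·p_2)·q_1 = I.
Demand: q_1*(p_1,p_2,I) = I/(p_1 + 2·p_2), q_2* = 2·I/(p_1 + 2·p_2).
Here 16.45 + 2·13.58 = 43.61, giving q_2* = 5.6868.
At I' = 186: q_2* = 8.5302. Change: 8.5302 − 5.6868 = 2.8434.

Δq_2* = 2.8434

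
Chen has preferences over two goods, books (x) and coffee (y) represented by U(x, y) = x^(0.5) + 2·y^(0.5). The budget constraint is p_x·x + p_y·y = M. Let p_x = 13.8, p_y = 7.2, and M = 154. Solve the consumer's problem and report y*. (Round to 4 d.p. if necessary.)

y* = 18.9209

From the CES first-order condition, (1/2)·(y/x)^(0.5) = p_x/p_y.
Hence y/x = (2·p_x/p_y)^(1/(0.5)), i.e. raised to the 2 power.
Substitute y = (y/x)·x into the budget: x* = M/(p_x + p_y·(y/x)).
Numerically y/x = 14.694444, so x* = 154/(13.8 + 7.2·14.694444) = 1.2876 and y* = 14.694444·1.2876 = 18.9209.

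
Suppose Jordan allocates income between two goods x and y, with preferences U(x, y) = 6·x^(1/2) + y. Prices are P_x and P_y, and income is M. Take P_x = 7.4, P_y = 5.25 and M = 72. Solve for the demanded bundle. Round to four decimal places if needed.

MU_x = 3/√x, MU_y = 1. Tangency: 3/√x = P_x/P_y.
Solve: √x = 3·P_y/P_x, so x*(P_x,P_y) = (3·P_y/P_x)², and y* = (M − P_x·x*)/P_y.
Plugging in: x* = (3·5.25/7.4)² = 4.53, y* = 7.3292.

x* = 4.53, y* = 7.3292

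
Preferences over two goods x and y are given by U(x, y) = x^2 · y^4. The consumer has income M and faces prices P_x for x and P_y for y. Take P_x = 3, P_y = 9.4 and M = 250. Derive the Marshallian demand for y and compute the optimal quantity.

y* = 17.7305

The MRS is (1/2)·y/x. Set MRS = P_x/P_y.
So 2·P_y·y = 4·P_x·x; combined with the budget, a share 1/3 of income goes to x.
Demand: x*(P_x,P_y,M) = 1/3·M/P_x and y* = 2/3·M/P_y.
At P_x=3, P_y=9.4, M=250: y* = 2/3·250/9.4 = 17.7305.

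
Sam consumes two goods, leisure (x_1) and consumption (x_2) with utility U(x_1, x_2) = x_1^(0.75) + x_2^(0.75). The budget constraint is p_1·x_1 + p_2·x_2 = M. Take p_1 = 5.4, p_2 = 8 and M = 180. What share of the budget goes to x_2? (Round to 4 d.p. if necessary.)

share on x_2 = 0.2352

From the CES first-order condition, (x_2/x_1)^(0.25) = p_1/p_2.
Hence x_2/x_1 = (p_1/p_2)^(1/(0.25)), i.e. raised to the 4 power.
With the ratio pinned down, the budget gives x_1* = M/(p_1 + p_2·(x_2/x_1)) and x_2* = (x_2/x_1)·x_1*.
Numerically x_2/x_1 = 0.207594, so x_1* = 180/(5.4 + 8·0.207594) = 25.493 and x_2* = 0.207594·25.493 = 5.2922.
Expenditure on x_2: 8·5.2922 = 42.3376; share = 0.2352.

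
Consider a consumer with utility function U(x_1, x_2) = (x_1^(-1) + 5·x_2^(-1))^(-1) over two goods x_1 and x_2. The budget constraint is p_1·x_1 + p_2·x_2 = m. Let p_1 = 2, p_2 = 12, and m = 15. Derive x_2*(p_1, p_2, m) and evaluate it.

From the CES first-order condition, (1/5)·(x_2/x_1)^(2) = p_1/p_2.
Hence x_2/x_1 = (5·p_1/p_2)^(1/(2)), i.e. raised to the 0.5 power.
With the ratio pinned down, the budget gives x_1* = m/(p_1 + p_2·(x_2/x_1)) and x_2* = (x_2/x_1)·x_1*.
Numerically x_2/x_1 = 0.912871, so x_1* = 15/(2 + 12·0.912871) = 1.1579 and x_2* = 0.912871·1.1579 = 1.057.

x_2* = 1.057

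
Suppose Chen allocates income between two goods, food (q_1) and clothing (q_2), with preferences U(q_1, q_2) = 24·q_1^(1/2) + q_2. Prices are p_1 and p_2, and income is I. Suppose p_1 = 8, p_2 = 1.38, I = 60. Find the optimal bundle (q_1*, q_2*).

Set MRS = p_1/p_2: 12·q_1^(−1/2) = p_1/p_2.
Thus q_1* = (12·p_2/p_1)² — independent of I — with the rest of income spent on q_2.
Plugging in: q_1* = (12·1.38/8)² = 4.2849, q_2* = 18.6383.

q_1* = 4.2849, q_2* = 18.6383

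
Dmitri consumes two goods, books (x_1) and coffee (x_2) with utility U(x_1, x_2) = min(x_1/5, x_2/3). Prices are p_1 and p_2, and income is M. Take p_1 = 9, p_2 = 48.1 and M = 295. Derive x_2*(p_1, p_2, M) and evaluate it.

With perfect complements, no substitution: consume in ratio x_1:x_2 = 5:3.
Budget: p_1·x_1 + p_2·(3/5)·x_1 = M, so (5·p_1 + 3·p_2)·x_1 = 5·M.
Demand: x_1*(p_1,p_2,M) = 5·M/(5·p_1 + 3·p_2), x_2* = 3·M/(5·p_1 + 3·p_2).
Here 5·9 + 3·48.1 = 189.3, giving x_2* = 4.6751.

x_2* = 4.6751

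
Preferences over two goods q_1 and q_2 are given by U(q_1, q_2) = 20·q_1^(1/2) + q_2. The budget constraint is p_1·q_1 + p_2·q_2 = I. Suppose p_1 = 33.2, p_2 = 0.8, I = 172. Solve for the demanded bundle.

Plugging in: q_1* = (10·0.8/33.2)² = 0.0581, q_2* = 212.5904.

q_1* = 0.0581, q_2* = 212.5904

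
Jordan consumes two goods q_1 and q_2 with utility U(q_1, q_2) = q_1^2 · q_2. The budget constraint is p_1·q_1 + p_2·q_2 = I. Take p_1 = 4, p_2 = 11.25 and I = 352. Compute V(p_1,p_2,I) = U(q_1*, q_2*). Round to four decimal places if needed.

V = 35896.4675

At p_1=4, p_2=11.25, I=352: q_1* = 2/3·352/4 = 58.6667, q_2* = 10.4296.
Utility at the optimum: U(58.6667, 10.4296) = 35896.4675.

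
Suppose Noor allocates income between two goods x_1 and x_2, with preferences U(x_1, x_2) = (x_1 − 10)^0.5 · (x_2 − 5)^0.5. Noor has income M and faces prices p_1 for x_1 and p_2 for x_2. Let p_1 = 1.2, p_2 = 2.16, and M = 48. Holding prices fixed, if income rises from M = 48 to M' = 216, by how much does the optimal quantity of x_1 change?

This is Cobb-Douglas in (x_1−10, x_2−5): tangency gives 0.5·p_2·(x_2−5) = 0.5·p_1·(x_1−10).
Substituting into the budget: x_1* = 10 + 0.5·(M − 10·p_1 − 5·p_2)/p_1, and x_2* = 5 + 0.5·(…)/p_2.
Discretionary income = 48 − 10·1.2 − 5·2.16 = 25.2; x_1* = 10 + 0.5·25.2/1.2 = 20.5.
At M' = 216: x_1* = 90.5. Change: 90.5 − 20.5 = 70.

Δx_1* = 70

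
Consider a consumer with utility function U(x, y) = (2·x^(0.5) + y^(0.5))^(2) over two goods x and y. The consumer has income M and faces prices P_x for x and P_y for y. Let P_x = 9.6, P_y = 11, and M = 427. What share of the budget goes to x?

MU_x ∝ 2·x^(-0.5), MU_y ∝ y^(-0.5), so MRS = 2·(y/x)^(0.5) = P_x/P_y.
Hence y/x = ((1/2)·P_x/P_y)^(1/(0.5)), i.e. raised to the 2 power.
With the ratio pinned down, the budget gives x* = M/(P_x + P_y·(y/x)) and y* = (y/x)·x*.
Numerically y/x = 0.190413, so x* = 427/(9.6 + 11·0.190413) = 36.5127 and y* = 0.190413·36.5127 = 6.9525.
Expenditure on x: 9.6·36.5127 = 350.5224; share = 0.8209.

share on x = 0.8209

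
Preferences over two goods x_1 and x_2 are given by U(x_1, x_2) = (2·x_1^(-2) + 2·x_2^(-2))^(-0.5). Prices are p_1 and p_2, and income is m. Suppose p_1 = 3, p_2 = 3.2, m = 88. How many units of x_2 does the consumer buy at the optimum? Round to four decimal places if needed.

x_2* = 14.0458

From the CES first-order condition, (x_2/x_1)^(3) = p_1/p_2.
Solve for the ratio: x_2/x_1 = [p_1/p_2]^(1/3).
With the ratio pinned down, the budget gives x_1* = m/(p_1 + p_2·(x_2/x_1)) and x_2* = (x_2/x_1)·x_1*.
Numerically x_2/x_1 = 0.978717, so x_1* = 88/(3 + 3.2·0.978717) = 14.3512 and x_2* = 0.978717·14.3512 = 14.0458.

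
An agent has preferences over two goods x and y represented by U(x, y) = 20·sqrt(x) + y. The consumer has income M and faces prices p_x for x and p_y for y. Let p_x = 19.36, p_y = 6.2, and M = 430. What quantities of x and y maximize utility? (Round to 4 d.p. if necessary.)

x* = 10.2559, y* = 37.33

Set MRS = p_x/p_y: 10·x^(−1/2) = p_x/p_y.
Thus x* = (10·p_y/p_x)² — independent of M — with the rest of income spent on y.
Plugging in: x* = (10·6.2/19.36)² = 10.2559, y* = 37.33.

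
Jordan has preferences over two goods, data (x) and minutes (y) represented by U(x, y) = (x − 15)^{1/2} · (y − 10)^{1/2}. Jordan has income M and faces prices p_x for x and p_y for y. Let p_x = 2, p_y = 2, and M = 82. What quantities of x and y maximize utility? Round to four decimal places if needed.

Let x' = x−15, y' = y−10. MRS = y'/x' = p_x/p_y.
Substituting into the budget: x* = 15 + 0.5·(M − 15·p_x − 10·p_y)/p_x, and y* = 10 + 0.5·(…)/p_y.
Discretionary income = 82 − 15·2 − 10·2 = 32; x* = 15 + 0.5·32/2 = 23; y* = 10 + 0.5·32/2 = 18.

x* = 23, y* = 18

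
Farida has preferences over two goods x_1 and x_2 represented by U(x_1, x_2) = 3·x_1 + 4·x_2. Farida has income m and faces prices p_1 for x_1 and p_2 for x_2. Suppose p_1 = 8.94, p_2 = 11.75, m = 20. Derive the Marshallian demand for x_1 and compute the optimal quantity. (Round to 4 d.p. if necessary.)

x_1* = 0

Linear utility — the consumer picks whichever good has higher MU/price: 3/8.94 = 0.3356 vs 4/11.75 = 0.3404.
x_2 gives more utility per dollar, so spend all income on x_2: x_2* = m/p_2, x_1* = 0.
Numerically: x_1* = 0, x_2* = 1.7021.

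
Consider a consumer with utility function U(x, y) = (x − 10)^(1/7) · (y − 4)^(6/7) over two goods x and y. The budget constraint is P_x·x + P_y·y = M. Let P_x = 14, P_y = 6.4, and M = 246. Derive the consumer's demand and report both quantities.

MRS = (1/6)·(y−4)/(x−10). Tangency with P_x/P_y gives y−4 = 6·(P_x/P_y)·(x−10).
After buying the subsistence bundle (10, 4), a share 1/7 of the remaining income goes to x: x* = 10 + 1/7·(M − 10P_x − 4P_y)/P_x.
Discretionary income = 246 − 10·14 − 4·6.4 = 80.4; x* = 10 + 1/7·80.4/14 = 10.8204; y* = 4 + 6/7·80.4/6.4 = 14.7679.

x* = 10.8204, y* = 14.7679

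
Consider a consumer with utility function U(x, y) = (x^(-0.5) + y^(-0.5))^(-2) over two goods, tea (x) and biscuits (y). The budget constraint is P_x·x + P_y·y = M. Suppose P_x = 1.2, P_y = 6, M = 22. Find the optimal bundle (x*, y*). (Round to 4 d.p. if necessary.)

x* = 6.7651, y* = 2.3136

With the ratio pinned down, the budget gives x* = M/(P_x + P_y·(y/x)) and y* = (y/x)·x*.
Numerically y/x = 0.341995, so x* = 22/(1.2 + 6·0.341995) = 6.7651 and y* = 0.341995·6.7651 = 2.3136.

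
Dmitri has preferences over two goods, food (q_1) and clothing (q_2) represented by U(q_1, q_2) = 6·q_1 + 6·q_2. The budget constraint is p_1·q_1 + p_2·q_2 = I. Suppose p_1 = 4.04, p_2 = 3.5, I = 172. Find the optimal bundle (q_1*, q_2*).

q_2 gives more utility per dollar, so spend all income on q_2: q_2* = I/p_2, q_1* = 0.
Numerically: q_1* = 0, q_2* = 49.1429.

q_1* = 0, q_2* = 49.1429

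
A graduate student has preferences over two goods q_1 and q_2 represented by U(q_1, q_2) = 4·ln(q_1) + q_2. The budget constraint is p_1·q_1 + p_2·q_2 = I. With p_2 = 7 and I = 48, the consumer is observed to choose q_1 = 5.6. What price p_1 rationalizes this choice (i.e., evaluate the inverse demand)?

MU_q_1 = 4/q_1, MU_q_2 = 1. Tangency: 4/q_1 = p_1/p_2.
So q_1*(p_1,p_2) = 4·p_2/p_1, independent of income; and q_2* = (I − 4·p_2)/p_2.
Set q_1* = 5.6 in the demand function and solve for p_1: p_1 = 5.

p_1 = 5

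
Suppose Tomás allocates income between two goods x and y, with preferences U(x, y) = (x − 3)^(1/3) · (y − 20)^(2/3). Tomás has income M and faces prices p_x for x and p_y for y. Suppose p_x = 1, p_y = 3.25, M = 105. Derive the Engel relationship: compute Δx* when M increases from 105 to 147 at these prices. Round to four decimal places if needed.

This is Cobb-Douglas in (x−3, y−20): tangency gives 1/3·p_y·(y−20) = 2/3·p_x·(x−3).
Substituting into the budget: x* = 3 + 1/3·(M − 3·p_x − 20·p_y)/p_x, and y* = 20 + 2/3·(…)/p_y.
Discretionary income = 105 − 3·1 − 20·3.25 = 37; x* = 3 + 1/3·37/1 = 15.3333.
At M' = 147: x* = 29.3333. Change: 29.3333 − 15.3333 = 14.

Δx* = 14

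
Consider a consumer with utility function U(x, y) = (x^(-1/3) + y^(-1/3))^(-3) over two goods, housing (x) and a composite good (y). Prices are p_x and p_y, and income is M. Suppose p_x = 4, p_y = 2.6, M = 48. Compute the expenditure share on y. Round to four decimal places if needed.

share on y = 0.4731

MU_x ∝ x^(-4/3), MU_y ∝ y^(-4/3), so MRS = (y/x)^(4/3) = p_x/p_y.
Solve for the ratio: y/x = [p_x/p_y]^(0.75).
With the ratio pinned down, the budget gives x* = M/(p_x + p_y·(y/x)) and y* = (y/x)·x*.
Numerically y/x = 1.381386, so x* = 48/(4 + 2.6·1.381386) = 6.3228 and y* = 1.381386·6.3228 = 8.7342.
Expenditure on y: 2.6·8.7342 = 22.7089; share = 0.4731.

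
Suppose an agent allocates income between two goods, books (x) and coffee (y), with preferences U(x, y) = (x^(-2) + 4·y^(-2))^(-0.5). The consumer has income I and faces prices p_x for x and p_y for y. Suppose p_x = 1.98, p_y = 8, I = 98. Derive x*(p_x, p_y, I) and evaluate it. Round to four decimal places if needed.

x* = 9.846

MU_x ∝ x^(-3), MU_y ∝ 4·y^(-3), so MRS = (1/4)·(y/x)^(3) = p_x/p_y.
Solve for the ratio: y/x = [4·p_x/p_y]^(1/3).
With the ratio pinned down, the budget gives x* = I/(p_x + p_y·(y/x)) and y* = (y/x)·x*.
Numerically y/x = 0.996655, so x* = 98/(1.98 + 8·0.996655) = 9.846.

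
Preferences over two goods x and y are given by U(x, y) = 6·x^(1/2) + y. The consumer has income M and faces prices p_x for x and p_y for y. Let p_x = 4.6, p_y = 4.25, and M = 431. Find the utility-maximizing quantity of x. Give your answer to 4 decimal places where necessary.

x* = 7.6825

Set MRS = p_x/p_y: 3·x^(−1/2) = p_x/p_y.
Thus x* = (3·p_y/p_x)² — independent of M — with the rest of income spent on y.
Plugging in: x* = (3·4.25/4.6)² = 7.6825.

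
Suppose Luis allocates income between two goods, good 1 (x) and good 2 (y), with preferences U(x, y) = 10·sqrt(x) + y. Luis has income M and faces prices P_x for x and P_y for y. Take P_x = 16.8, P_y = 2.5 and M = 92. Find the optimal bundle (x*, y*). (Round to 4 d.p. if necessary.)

x* = 0.5536, y* = 33.0798

Utility is quasi-linear in y; the FOC for x is 5/√x = P_x/P_y.
Solve: √x = 5·P_y/P_x, so x*(P_x,P_y) = (5·P_y/P_x)², and y* = (M − P_x·x*)/P_y.
Plugging in: x* = (5·2.5/16.8)² = 0.5536, y* = 33.0798.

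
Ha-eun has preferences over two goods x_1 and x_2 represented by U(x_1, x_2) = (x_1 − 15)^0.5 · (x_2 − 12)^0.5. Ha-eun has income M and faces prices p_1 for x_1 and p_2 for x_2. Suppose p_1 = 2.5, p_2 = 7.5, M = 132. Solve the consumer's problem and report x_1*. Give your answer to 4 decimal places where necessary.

x_1* = 15.9

After buying the subsistence bundle (15, 12), a share 0.5 of the remaining income goes to x_1: x_1* = 15 + 0.5·(M − 15p_1 − 12p_2)/p_1.
Discretionary income = 132 − 15·2.5 − 12·7.5 = 4.5; x_1* = 15 + 0.5·4.5/2.5 = 15.9.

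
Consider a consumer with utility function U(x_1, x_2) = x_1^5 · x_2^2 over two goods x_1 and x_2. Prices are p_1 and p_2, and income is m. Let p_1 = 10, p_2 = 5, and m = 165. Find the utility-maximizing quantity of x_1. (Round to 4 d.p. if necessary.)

x_1* = 11.7857

Tangency: MRS = (5/2)·x_2/x_1 = p_1/p_2.
So 5·p_2·x_2 = 2·p_1·x_1; combined with the budget, a share 5/7 of income goes to x_1.
Demand: x_1*(p_1,p_2,m) = 5/7·m/p_1 and x_2* = 2/7·m/p_2.
At p_1=10, p_2=5, m=165: x_1* = 5/7·165/10 = 11.7857.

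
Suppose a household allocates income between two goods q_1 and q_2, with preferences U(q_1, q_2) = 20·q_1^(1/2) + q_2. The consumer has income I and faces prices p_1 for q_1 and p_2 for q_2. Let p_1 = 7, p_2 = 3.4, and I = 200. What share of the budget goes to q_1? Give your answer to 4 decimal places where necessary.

share on q_1 = 0.8257

Utility is quasi-linear in q_2; the FOC for q_1 is 10/√q_1 = p_1/p_2.
Solve: √q_1 = 10·p_2/p_1, so q_1*(p_1,p_2) = (10·p_2/p_1)², and q_2* = (I − p_1·q_1*)/p_2.
Plugging in: q_1* = (10·3.4/7)² = 23.5918, q_2* = 10.2521.
Expenditure on q_1: 7·23.5918 = 165.1429; share = 0.8257.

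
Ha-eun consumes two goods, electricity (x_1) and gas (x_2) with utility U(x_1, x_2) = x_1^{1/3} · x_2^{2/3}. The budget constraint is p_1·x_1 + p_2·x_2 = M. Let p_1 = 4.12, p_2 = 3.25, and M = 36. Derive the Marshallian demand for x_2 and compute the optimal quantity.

MU_x_1/MU_x_2 = (1/3·x_2)/(2/3·x_1); tangency sets this equal to p_1/p_2.
So 1/3·p_2·x_2 = 2/3·p_1·x_1; combined with the budget, a share 1/3 of income goes to x_1.
Demand: x_1*(p_1,p_2,M) = 1/3·M/p_1 and x_2* = 2/3·M/p_2.
At p_1=4.12, p_2=3.25, M=36: x_2* = 2/3·36/3.25 = 7.3846.

x_2* = 7.3846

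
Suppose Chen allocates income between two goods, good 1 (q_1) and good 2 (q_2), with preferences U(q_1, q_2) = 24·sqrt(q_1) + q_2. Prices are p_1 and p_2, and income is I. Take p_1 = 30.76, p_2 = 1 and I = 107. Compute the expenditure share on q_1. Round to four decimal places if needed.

share on q_1 = 0.0438

Utility is quasi-linear in q_2; the FOC for q_1 is 12/√q_1 = p_1/p_2.
Solve: √q_1 = 12·p_2/p_1, so q_1*(p_1,p_2) = (12·p_2/p_1)², and q_2* = (I − p_1·q_1*)/p_2.
Plugging in: q_1* = (12·1/30.76)² = 0.1522, q_2* = 102.3186.
Expenditure on q_1: 30.76·0.1522 = 4.6814; share = 0.0438.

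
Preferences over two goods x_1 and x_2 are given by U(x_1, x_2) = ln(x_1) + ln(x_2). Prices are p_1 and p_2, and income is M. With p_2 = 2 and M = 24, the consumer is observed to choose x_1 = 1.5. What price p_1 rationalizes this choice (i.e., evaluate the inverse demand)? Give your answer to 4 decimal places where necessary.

p_1 = 8

The MRS is x_2/x_1. Set MRS = p_1/p_2.
So p_2·x_2 = p_1·x_1; combined with the budget, a share 0.5 of income goes to x_1.
Demand: x_1*(p_1,p_2,M) = 0.5·M/p_1 and x_2* = 0.5·M/p_2.
Set x_1* = 1.5 in the demand function and solve for p_1: p_1 = 8.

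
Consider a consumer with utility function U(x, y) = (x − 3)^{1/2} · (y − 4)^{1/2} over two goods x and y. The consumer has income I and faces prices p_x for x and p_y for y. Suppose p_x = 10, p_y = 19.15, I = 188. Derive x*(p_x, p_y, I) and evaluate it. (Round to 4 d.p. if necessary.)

x* = 7.07

This is Cobb-Douglas in (x−3, y−4): tangency gives 0.5·p_y·(y−4) = 0.5·p_x·(x−3).
Substituting into the budget: x* = 3 + 0.5·(I − 3·p_x − 4·p_y)/p_x, and y* = 4 + 0.5·(…)/p_y.
Discretionary income = 188 − 3·10 − 4·19.15 = 81.4; x* = 3 + 0.5·81.4/10 = 7.07.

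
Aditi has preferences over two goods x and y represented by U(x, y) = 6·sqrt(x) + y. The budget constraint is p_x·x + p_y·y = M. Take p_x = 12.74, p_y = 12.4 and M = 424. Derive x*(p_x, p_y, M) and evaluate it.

x* = 8.526

Set MRS = p_x/p_y: 3·x^(−1/2) = p_x/p_y.
Thus x* = (3·p_y/p_x)² — independent of M — with the rest of income spent on y.
Plugging in: x* = (3·12.4/12.74)² = 8.526.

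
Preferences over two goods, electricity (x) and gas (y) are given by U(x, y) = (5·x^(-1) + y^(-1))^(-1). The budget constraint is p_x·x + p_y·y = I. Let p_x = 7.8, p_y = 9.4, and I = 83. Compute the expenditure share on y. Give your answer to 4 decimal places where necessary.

share on y = 0.3293

From the CES first-order condition, 5·(y/x)^(2) = p_x/p_y.
Hence y/x = ((1/5)·p_x/p_y)^(1/(2)), i.e. raised to the 0.5 power.
Substitute y = (y/x)·x into the budget: x* = I/(p_x + p_y·(y/x)).
Numerically y/x = 0.407379, so x* = 83/(7.8 + 9.4·0.407379) = 7.1371 and y* = 0.407379·7.1371 = 2.9075.
Expenditure on y: 9.4·2.9075 = 27.3306; share = 0.3293.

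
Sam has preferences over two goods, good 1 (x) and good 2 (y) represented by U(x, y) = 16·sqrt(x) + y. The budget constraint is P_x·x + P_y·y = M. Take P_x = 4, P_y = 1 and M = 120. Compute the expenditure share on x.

share on x = 0.1333

Utility is quasi-linear in y; the FOC for x is 8/√x = P_x/P_y.
Thus x* = (8·P_y/P_x)² — independent of M — with the rest of income spent on y.
Plugging in: x* = (8·1/4)² = 4, y* = 104.
Expenditure on x: 4·4 = 16; share = 0.1333.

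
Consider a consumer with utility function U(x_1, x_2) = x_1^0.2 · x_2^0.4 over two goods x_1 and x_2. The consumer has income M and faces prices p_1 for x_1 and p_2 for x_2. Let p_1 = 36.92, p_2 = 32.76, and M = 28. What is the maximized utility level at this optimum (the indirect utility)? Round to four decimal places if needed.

Tangency: MRS = (1/2)·x_2/x_1 = p_1/p_2.
So 0.2·p_2·x_2 = 0.4·p_1·x_1; combined with the budget, a share 1/3 of income goes to x_1.
Demand: x_1*(p_1,p_2,M) = 1/3·M/p_1 and x_2* = 2/3·M/p_2.
At p_1=36.92, p_2=32.76, M=28: x_1* = 1/3·28/36.92 = 0.2528, x_2* = 0.5698.
Utility at the optimum: U(0.2528, 0.5698) = 0.6065.

V = 0.6065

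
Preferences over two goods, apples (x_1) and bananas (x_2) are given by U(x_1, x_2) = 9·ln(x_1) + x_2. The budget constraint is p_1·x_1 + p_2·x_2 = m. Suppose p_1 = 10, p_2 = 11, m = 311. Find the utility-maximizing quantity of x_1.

x_1* = 9.9

MU_x_1 = 9/x_1, MU_x_2 = 1. Tangency: 9/x_1 = p_1/p_2.
So x_1*(p_1,p_2) = 9·p_2/p_1, independent of income; and x_2* = (m − 9·p_2)/p_2.
At the given prices: x_1* = 9·11/10 = 9.9.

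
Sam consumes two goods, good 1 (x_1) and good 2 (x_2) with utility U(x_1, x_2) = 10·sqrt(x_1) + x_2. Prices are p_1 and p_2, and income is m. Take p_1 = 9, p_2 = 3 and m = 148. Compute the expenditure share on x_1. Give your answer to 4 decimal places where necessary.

Utility is quasi-linear in x_2; the FOC for x_1 is 5/√x_1 = p_1/p_2.
Solve: √x_1 = 5·p_2/p_1, so x_1*(p_1,p_2) = (5·p_2/p_1)², and x_2* = (m − p_1·x_1*)/p_2.
Plugging in: x_1* = (5·3/9)² = 2.7778, x_2* = 41.
Expenditure on x_1: 9·2.7778 = 25; share = 0.1689.

share on x_1 = 0.1689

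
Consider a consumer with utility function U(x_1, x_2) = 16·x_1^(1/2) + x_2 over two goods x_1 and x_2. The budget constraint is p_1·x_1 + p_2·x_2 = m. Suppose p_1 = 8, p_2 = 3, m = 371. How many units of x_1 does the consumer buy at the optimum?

x_1* = 9

MU_x_1 = 8/√x_1, MU_x_2 = 1. Tangency: 8/√x_1 = p_1/p_2.
Solve: √x_1 = 8·p_2/p_1, so x_1*(p_1,p_2) = (8·p_2/p_1)², and x_2* = (m − p_1·x_1*)/p_2.
Plugging in: x_1* = (8·3/8)² = 9.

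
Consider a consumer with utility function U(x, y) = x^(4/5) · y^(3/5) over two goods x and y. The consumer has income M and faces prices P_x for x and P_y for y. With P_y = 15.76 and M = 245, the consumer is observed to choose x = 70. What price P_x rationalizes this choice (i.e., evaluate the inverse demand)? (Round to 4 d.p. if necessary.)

P_x = 2

MU_x/MU_y = (0.8·y)/(0.6·x); tangency sets this equal to P_x/P_y.
So 0.8·P_y·y = 0.6·P_x·x; combined with the budget, a share 4/7 of income goes to x.
Demand: x*(P_x,P_y,M) = 4/7·M/P_x and y* = 3/7·M/P_y.
Set x* = 70 in the demand function and solve for P_x: P_x = 2.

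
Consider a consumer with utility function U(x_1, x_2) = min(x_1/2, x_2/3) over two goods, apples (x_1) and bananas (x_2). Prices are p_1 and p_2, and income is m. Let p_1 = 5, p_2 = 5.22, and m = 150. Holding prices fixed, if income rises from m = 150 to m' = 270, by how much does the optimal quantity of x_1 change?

Demand: x_1*(p_1,p_2,m) = 2·m/(2·p_1 + 3·p_2), x_2* = 3·m/(2·p_1 + 3·p_2).
Here 2·5 + 3·5.22 = 25.66, giving x_1* = 11.6913.
At m' = 270: x_1* = 21.0444. Change: 21.0444 − 11.6913 = 9.3531.

Δx_1* = 9.3531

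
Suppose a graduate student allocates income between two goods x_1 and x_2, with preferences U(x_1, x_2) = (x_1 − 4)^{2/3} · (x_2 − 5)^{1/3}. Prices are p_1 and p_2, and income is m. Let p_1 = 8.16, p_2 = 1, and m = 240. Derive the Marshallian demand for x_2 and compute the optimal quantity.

MRS = 2·(x_2−5)/(x_1−4). Tangency with p_1/p_2 gives x_2−5 = (1/2)·(p_1/p_2)·(x_1−4).
Substituting into the budget: x_1* = 4 + 2/3·(m − 4·p_1 − 5·p_2)/p_1, and x_2* = 5 + 1/3·(…)/p_2.
Discretionary income = 240 − 4·8.16 − 5·1 = 202.36; x_2* = 5 + 1/3·202.36/1 = 72.4533.

x_2* = 72.4533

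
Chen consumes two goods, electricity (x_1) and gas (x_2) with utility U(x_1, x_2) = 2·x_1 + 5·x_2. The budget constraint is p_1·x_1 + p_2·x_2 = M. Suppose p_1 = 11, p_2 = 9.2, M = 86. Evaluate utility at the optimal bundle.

V = 46.7391

x_2 gives more utility per dollar, so spend all income on x_2: x_2* = M/p_2, x_1* = 0.
Numerically: x_1* = 0, x_2* = 9.3478.
Utility at the optimum: U(0, 9.3478) = 46.7391.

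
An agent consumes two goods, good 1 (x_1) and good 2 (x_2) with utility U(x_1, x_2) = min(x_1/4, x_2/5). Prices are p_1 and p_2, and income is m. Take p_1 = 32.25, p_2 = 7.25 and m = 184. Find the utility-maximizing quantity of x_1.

Leontief preferences: the optimum is at the kink where x_1/4 = x_2/5, i.e. x_2 = (5/4)·x_1.
Budget: p_1·x_1 + p_2·(5/4)·x_1 = m, so (4·p_1 + 5·p_2)·x_1 = 4·m.
Demand: x_1*(p_1,p_2,m) = 4·m/(4·p_1 + 5·p_2), x_2* = 5·m/(4·p_1 + 5·p_2).
Here 4·32.25 + 5·7.25 = 165.25, giving x_1* = 4.4539.

x_1* = 4.4539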